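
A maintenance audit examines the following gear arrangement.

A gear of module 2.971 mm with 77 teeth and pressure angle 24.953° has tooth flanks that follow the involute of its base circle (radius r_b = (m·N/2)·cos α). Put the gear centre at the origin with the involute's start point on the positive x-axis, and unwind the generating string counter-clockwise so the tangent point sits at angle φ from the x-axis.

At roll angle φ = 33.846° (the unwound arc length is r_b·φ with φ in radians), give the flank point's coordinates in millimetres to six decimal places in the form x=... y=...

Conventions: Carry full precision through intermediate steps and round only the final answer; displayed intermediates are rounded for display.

x=120.252491 y=6.880289

recognized (one wheel, involute flank): single-mesh tooth geometry, m = 2.971, N = 77
pitch radius r_p = m·N/2 = 2.971·77/2 = 114.383500
base radius r_b = r_p·cos α = 114.383500·cos 24.953° = 103.706276
roll angle φ = 33.846° = 0.59072414 rad
x = r_b·(cos φ + φ·sin φ) = 120.252491
y = r_b·(sin φ − φ·cos φ) = 6.880289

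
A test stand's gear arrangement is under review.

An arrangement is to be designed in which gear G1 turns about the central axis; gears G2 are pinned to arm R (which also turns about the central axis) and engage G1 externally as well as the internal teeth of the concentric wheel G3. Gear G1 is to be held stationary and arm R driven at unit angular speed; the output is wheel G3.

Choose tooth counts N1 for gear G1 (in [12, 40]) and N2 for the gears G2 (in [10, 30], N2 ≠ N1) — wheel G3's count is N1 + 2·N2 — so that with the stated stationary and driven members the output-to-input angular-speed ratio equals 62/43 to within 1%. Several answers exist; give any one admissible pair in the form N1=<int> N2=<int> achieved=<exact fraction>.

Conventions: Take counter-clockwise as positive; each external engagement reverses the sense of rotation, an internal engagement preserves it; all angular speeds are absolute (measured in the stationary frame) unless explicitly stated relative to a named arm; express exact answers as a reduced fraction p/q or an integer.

design class (target 62/43): planetary set
Willis with ω_sun = 0: ω_ring/ω_arm = (N1+N3)/N3; set equal to 62/43  ⇒  N3/N1 = 1/(62/43 − 1) = 43/19
N3 = N1 + 2·N2  ⇒  N2/N1 = (N3/N1 − 1)/2 = (43/19 − 1)/2 = 12/19
smallest multiple with N1 ≥ 12 and N2 ≥ 10: k = 1  ⇒  N1 = 1·19 = 19, N2 = 1·12 = 12 (N1 ≤ 40, N2 ≤ 30, N2 ≠ N1 ✓), N3 = 19 + 2·12 = 43
check: (N1+N3)/N3 with N1 = 19, N3 = 43 gives 62/43; |achieved − target| = 0 ≤ 31/2150 ✓

N1=19 N2=12 achieved=62/43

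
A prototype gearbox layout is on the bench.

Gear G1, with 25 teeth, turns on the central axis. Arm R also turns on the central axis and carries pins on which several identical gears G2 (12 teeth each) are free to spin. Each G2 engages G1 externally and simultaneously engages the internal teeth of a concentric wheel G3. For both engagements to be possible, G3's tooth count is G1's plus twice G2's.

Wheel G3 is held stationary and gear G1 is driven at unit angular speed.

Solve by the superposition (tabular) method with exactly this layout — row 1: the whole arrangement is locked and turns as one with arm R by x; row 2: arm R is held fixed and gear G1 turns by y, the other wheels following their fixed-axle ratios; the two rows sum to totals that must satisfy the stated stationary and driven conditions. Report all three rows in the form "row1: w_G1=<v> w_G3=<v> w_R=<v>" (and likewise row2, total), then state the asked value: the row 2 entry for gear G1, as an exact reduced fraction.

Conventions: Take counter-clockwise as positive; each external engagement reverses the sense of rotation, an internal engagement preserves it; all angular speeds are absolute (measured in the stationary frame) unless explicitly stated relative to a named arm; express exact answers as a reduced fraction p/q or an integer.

row1: w_G1=25/74 w_G3=25/74 w_R=25/74
row2: w_G1=49/74 w_G3=-25/74 w_R=0
total: w_G1=1 w_G3=0 w_R=25/74
asked value: 49/74

planetary set (25T centre, 12T on arm, 49T internal) — Willis relation
row 1 — lock + rotate with arm: ω_sun = ω_ring = ω_arm = x
row 2 — arm fixed, fixed-axis ratios: sun y, ring −(25/49)·y, arm 0
boundary: total ω_ring = x − (25/49)·y = 0 and total ω_sun = x + y = 1  ⇒  y = 49/74, x = 25/74
row 2 ring = −(25/49)·49/74 = -25/74
totals (row 1 + row 2): sun 25/74 + 49/74 = 1, ring 25/74 + (-25/74) = 0, arm 25/74 + 0 = 25/74
asked cell (row2, sun) = 49/74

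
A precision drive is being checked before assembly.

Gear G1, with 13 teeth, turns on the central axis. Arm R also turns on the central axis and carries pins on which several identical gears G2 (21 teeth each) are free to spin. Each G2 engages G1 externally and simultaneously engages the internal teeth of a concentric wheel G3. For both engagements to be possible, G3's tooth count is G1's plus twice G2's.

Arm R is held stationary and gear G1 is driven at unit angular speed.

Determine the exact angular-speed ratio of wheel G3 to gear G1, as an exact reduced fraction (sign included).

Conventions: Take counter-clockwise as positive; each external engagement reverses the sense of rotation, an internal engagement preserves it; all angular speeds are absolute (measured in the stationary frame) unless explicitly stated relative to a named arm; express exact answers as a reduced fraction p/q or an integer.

-13/55

topology: planetary set — G1 13T / G2 21T / G3 55T, arm = carrier (Willis)
ring teeth: 13 + 2·21 = 55
13(ω_sun−ω_arm) = −55(ω_ring−ω_arm),  ω_arm = 0, ω_sun = 1
ω_ring = 0 − (13/55)(1−0) = -13/55
ω_out/ω_in = -13/55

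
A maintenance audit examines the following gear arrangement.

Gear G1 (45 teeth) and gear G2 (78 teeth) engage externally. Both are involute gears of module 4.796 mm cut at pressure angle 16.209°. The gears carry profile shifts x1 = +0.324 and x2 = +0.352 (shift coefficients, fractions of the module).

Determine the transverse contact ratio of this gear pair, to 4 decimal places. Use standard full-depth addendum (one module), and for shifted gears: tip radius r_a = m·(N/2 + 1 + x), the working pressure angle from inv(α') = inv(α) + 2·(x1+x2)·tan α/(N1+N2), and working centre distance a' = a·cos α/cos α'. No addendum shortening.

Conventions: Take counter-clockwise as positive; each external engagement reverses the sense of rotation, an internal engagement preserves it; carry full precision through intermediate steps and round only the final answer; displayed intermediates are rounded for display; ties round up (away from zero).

1.9011

recognized (one external pair, fixed centres): single-mesh tooth geometry, m = 4.796, N1 = 45, N2 = 78
base radii: r_b1 = 103.620561, r_b2 = 179.608973
tip radii: r_a1 = 114.259904, r_a2 = 193.528192
inv(α') = inv(16.209°) + 2·(+0.324+0.352)·tan α/(45+78) = 0.01099209  ⇒  α' = 18.12480°
a' = a·cos α / cos α' = 294.9540·cos 16.209°/cos 18.12480° = 298.016773
action lengths: √(r_a1²−r_b1²) = 48.146702, √(r_a2²−r_b2²) = 72.067870
base pitch p_b = π·m·cos α = 14.468160
CR = (48.146702 + 72.067870 − 298.016773·sin 18.12480°)/14.468160 = 1.901085
contact ratio ≈ 1.9011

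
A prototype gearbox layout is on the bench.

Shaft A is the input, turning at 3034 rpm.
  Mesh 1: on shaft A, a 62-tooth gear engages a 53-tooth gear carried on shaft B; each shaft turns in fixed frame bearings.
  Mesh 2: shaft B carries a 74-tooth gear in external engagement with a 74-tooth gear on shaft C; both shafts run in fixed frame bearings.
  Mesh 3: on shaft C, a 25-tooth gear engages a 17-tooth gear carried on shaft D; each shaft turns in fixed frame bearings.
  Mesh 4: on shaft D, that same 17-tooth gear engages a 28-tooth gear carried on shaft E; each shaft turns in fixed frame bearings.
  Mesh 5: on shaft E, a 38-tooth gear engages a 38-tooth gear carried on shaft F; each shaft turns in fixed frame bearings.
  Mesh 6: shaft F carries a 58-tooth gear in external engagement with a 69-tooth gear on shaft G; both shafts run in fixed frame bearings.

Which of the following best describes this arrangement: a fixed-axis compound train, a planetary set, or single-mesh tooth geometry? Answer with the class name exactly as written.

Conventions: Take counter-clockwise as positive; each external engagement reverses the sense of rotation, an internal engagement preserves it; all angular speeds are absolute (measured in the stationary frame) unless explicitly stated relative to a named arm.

fixed-axis compound train

recognized (7 fixed axles, 6 meshes): fixed-axis compound train
classification: fixed-axis compound train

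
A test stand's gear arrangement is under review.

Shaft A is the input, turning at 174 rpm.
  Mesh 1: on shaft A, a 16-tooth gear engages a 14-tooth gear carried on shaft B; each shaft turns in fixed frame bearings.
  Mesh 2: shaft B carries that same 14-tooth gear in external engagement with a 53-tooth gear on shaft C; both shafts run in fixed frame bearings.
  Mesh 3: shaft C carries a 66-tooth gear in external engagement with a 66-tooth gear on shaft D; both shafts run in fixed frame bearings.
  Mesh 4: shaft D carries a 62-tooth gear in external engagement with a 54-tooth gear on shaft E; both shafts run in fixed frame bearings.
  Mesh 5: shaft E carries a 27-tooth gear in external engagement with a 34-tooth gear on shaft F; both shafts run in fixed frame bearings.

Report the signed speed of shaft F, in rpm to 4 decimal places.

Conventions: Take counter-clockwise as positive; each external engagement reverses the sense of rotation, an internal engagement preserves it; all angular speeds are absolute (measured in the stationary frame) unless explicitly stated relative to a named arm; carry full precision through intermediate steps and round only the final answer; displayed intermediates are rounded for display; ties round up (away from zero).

topology: fixed-axis compound train — 5 meshes, A→F
mesh 1 [16T→14T]: ω = 174.0000×16/14 = 198.8571 rpm, sense flips to −
mesh 2 [14T→53T]: ω = 198.8571×14/53 = 52.5283 rpm, sense flips to +
mesh 3 [66T→66T]: ω = 52.5283×66/66 = 52.5283 rpm, sense flips to −
mesh 4 [62T→54T]: ω = 52.5283×62/54 = 60.3103 rpm, sense flips to +
mesh 5 [27T→34T]: ω = 60.3103×27/34 = 47.8935 rpm, sense flips to −
signed output speed = -47.8935 rpm

-47.8935 rpm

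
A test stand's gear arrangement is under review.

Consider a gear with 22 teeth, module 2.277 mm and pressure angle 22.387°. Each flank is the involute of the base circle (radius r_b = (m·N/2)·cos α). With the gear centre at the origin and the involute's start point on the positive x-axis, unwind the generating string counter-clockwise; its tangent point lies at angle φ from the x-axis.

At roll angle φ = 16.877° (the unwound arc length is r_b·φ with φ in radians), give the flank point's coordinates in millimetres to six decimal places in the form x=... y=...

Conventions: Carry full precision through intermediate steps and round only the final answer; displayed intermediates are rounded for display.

recognized (one wheel, involute flank): single-mesh tooth geometry, m = 2.277, N = 22
pitch radius r_p = m·N/2 = 2.277·22/2 = 25.047000
base radius r_b = r_p·cos α = 25.047000·cos 22.387° = 23.159270
roll angle φ = 16.877° = 0.29455922 rad
x = r_b·(cos φ + φ·sin φ) = 24.142289
y = r_b·(sin φ − φ·cos φ) = 0.195591

x=24.142289 y=0.195591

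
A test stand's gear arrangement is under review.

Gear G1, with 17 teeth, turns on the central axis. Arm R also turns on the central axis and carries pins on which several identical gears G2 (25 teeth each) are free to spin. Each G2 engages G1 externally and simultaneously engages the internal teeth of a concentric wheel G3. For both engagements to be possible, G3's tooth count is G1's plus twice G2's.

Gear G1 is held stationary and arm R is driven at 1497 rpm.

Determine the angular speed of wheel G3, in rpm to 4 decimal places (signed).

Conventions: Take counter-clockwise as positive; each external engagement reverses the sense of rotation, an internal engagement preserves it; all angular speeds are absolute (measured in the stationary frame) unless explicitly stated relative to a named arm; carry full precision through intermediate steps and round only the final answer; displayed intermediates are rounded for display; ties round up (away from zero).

recognized (axles ride arm R): planetary set, 17/25/67 teeth
normalise by the input: solve with ω_arm = 1, then scale by 1497 rpm
ring teeth: 17 + 2·25 = 67
17(ω_sun−ω_arm) = −67(ω_ring−ω_arm),  ω_sun = 0, ω_arm = 1
ω_ring = 1 − (17/67)(0−1) = 84/67
scale: ω_ring = 84/67 × 1497 rpm = +1876.8358 rpm

+1876.8358 rpm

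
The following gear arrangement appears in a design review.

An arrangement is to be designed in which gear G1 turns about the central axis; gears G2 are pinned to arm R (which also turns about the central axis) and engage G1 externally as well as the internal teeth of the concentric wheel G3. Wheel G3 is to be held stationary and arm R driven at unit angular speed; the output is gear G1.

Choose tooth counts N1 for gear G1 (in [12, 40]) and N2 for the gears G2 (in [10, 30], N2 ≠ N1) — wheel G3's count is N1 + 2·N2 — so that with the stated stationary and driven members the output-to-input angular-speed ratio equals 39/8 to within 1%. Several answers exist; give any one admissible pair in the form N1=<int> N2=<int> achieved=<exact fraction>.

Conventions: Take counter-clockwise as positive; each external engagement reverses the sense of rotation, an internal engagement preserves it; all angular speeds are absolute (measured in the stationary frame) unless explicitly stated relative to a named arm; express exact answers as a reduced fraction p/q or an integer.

class = planetary set [ratio 39/8 wanted; Willis about the carrier]
Willis with ω_ring = 0: ω_sun/ω_arm = (N1+N3)/N1; set equal to 39/8  ⇒  N3/N1 = 39/8 − 1 = 31/8
N3 = N1 + 2·N2  ⇒  N2/N1 = (N3/N1 − 1)/2 = (31/8 − 1)/2 = 23/16
smallest multiple with N1 ≥ 12 and N2 ≥ 10: k = 1  ⇒  N1 = 1·16 = 16, N2 = 1·23 = 23 (N1 ≤ 40, N2 ≤ 30, N2 ≠ N1 ✓), N3 = 16 + 2·23 = 62
check: (N1+N3)/N1 with N1 = 16, N3 = 62 gives 39/8; |achieved − target| = 0 ≤ 39/800 ✓

N1=16 N2=23 achieved=39/8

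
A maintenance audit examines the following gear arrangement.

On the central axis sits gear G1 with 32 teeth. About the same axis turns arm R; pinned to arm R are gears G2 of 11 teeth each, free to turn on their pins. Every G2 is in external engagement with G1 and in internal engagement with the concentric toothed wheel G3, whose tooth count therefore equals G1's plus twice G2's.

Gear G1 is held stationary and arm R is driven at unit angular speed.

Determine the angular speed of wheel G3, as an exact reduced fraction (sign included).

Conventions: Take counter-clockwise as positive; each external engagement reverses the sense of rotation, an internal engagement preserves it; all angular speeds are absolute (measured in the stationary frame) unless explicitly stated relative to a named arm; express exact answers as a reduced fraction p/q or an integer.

43/27

class = planetary set [G3 = 32+2·11 = 54; Willis about the carrier]
ring teeth: 32 + 2·11 = 54
32(ω_sun−ω_arm) = −54(ω_ring−ω_arm),  ω_sun = 0, ω_arm = 1
ω_ring = 1 − (32/54)(0−1) = 43/27
exact speed ratio = 43/27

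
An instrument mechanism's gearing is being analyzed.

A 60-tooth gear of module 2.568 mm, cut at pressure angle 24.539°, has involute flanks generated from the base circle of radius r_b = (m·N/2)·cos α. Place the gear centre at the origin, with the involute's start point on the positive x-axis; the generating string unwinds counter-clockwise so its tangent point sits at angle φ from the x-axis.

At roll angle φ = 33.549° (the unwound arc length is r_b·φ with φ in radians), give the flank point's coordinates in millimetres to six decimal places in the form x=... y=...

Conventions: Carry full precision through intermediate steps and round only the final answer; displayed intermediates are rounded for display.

class = single-mesh tooth geometry [base-circle involute, m = 2.568, 60T]
pitch radius r_p = m·N/2 = 2.568·60/2 = 77.040000
base radius r_b = r_p·cos α = 77.040000·cos 24.539° = 70.081654
roll angle φ = 33.549° = 0.58554051 rad
x = r_b·(cos φ + φ·sin φ) = 81.085344
y = r_b·(sin φ − φ·cos φ) = 4.530959

x=81.085344 y=4.530959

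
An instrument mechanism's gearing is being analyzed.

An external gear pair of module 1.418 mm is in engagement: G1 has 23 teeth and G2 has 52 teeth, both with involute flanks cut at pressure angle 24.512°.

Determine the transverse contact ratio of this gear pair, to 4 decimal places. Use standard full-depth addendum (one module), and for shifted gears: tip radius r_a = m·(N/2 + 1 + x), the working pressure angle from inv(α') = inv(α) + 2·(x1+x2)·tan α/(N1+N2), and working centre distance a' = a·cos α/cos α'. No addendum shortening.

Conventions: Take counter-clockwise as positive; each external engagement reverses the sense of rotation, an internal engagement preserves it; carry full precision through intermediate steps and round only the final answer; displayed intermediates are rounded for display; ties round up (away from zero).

1.5022

class = single-mesh tooth geometry [involute pair 23T × 52T, m = 1.418]
base radii: r_b1 = 14.837322, r_b2 = 33.545249
tip radii: r_a1 = 17.725000, r_a2 = 38.286000
no profile shift: α' = α, a' = a
action lengths: √(r_a1²−r_b1²) = 9.696881, √(r_a2²−r_b2²) = 18.453565
base pitch p_b = π·m·cos α = 4.053289
CR = (9.696881 + 18.453565 − 53.175000·sin 24.51200°)/4.053289 = 1.502237
contact ratio ≈ 1.5022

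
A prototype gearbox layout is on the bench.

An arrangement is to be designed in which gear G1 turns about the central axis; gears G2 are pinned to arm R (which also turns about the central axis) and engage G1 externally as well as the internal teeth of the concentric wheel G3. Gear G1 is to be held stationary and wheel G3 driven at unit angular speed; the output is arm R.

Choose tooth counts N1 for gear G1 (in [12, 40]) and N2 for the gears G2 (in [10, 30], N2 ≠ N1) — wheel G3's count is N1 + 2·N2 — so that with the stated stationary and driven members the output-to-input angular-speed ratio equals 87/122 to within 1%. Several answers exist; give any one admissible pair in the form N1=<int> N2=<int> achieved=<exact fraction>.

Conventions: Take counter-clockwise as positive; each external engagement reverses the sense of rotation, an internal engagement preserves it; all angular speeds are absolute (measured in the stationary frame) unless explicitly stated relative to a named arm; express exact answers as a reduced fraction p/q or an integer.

class = planetary set [ratio 87/122 wanted; Willis about the carrier]
Willis with ω_sun = 0: ω_arm/ω_ring = N3/(N1+N3); set equal to 87/122  ⇒  N3/N1 = (87/122)/(1 − 87/122) = 87/35
N3 = N1 + 2·N2  ⇒  N2/N1 = (N3/N1 − 1)/2 = (87/35 − 1)/2 = 26/35
smallest multiple with N1 ≥ 12 and N2 ≥ 10: k = 1  ⇒  N1 = 1·35 = 35, N2 = 1·26 = 26 (N1 ≤ 40, N2 ≤ 30, N2 ≠ N1 ✓), N3 = 35 + 2·26 = 87
check: N3/(N1+N3) with N1 = 35, N3 = 87 gives 87/122; |achieved − target| = 0 ≤ 87/12200 ✓

N1=35 N2=26 achieved=87/122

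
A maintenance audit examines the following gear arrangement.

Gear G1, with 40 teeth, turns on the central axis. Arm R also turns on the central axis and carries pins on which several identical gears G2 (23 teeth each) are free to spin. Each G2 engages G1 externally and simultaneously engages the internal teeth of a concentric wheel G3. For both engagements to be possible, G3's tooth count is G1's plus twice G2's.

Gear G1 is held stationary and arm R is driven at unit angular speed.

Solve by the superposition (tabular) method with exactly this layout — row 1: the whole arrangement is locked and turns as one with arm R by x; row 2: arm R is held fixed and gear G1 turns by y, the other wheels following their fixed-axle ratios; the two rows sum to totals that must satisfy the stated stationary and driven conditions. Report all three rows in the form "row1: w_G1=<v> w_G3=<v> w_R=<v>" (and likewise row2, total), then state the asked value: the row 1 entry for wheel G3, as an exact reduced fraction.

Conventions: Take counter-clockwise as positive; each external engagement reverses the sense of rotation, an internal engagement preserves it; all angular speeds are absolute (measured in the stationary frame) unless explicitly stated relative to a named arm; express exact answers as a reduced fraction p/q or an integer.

planetary set (40T centre, 23T on arm, 86T internal) — Willis relation
row 1 (train locked, turned with arm): all members turn x
row 2: sun turns y, ring = −(40/86)·y, arm 0
boundary: total ω_sun = x + y = 0 and total ω_arm = x = 1  ⇒  y = -1, x = 1
row 2 ring = −(40/86)·(-1) = 20/43
totals (row 1 + row 2): sun 1 + (-1) = 0, ring 1 + 20/43 = 63/43, arm 1 + 0 = 1
asked cell (row1, ring) = 1

row1: w_G1=1 w_G3=1 w_R=1
row2: w_G1=-1 w_G3=20/43 w_R=0
total: w_G1=0 w_G3=63/43 w_R=1
asked value: 1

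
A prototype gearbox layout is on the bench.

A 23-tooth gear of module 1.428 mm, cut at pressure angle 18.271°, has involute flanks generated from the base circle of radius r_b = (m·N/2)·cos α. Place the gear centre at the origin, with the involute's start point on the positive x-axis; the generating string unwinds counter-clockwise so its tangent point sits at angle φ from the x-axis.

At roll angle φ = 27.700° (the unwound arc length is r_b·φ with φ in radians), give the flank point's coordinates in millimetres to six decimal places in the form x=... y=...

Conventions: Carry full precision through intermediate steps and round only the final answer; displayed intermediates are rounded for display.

recognized (one wheel, involute flank): single-mesh tooth geometry, m = 1.428, N = 23
pitch radius r_p = m·N/2 = 1.428·23/2 = 16.422000
base radius r_b = r_p·cos α = 16.422000·cos 18.271° = 15.594073
roll angle φ = 27.700° = 0.48345620 rad
x = r_b·(cos φ + φ·sin φ) = 17.311361
y = r_b·(sin φ − φ·cos φ) = 0.573753

x=17.311361 y=0.573753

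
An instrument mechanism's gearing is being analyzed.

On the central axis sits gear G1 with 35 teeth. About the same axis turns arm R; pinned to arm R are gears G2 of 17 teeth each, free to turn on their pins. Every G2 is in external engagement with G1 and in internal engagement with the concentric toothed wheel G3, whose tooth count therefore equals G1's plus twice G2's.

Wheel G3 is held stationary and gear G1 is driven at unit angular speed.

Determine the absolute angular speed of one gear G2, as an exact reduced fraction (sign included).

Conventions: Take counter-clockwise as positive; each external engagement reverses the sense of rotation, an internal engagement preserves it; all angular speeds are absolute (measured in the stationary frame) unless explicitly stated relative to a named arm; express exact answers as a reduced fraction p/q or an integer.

topology: planetary set — G1 35T / G2 17T / G3 69T, arm = carrier (Willis)
ring teeth: 35 + 2·17 = 69
35(ω_sun−ω_arm) = −69(ω_ring−ω_arm),  ω_ring = 0, ω_sun = 1
35(1−ω_arm) = −69(0−ω_arm)  ⇒  104·ω_arm = 35  ⇒  ω_arm = 35/104
sun–planet mesh: 35·(1−35/104) = −17·(ω_p−ω_arm)  ⇒  ω_p−ω_arm = -2415/1768
ω_p = 35/104 − 2415/1768 = -35/34
exact speed ratio = -35/34

-35/34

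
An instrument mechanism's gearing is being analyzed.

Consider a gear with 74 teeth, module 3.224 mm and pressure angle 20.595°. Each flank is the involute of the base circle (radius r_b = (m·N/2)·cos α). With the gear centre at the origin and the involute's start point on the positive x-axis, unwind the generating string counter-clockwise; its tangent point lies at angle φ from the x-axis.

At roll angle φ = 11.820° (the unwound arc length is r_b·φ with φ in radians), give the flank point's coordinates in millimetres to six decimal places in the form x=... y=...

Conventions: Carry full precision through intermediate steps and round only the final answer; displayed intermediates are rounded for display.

topology: single-mesh involute geometry — m = 3.224, N = 74
pitch radius r_p = m·N/2 = 3.224·74/2 = 119.288000
base radius r_b = r_p·cos α = 119.288000·cos 20.595° = 111.664332
roll angle φ = 11.820° = 0.20629792 rad
x = r_b·(cos φ + φ·sin φ) = 114.015262
y = r_b·(sin φ − φ·cos φ) = 0.325408

x=114.015262 y=0.325408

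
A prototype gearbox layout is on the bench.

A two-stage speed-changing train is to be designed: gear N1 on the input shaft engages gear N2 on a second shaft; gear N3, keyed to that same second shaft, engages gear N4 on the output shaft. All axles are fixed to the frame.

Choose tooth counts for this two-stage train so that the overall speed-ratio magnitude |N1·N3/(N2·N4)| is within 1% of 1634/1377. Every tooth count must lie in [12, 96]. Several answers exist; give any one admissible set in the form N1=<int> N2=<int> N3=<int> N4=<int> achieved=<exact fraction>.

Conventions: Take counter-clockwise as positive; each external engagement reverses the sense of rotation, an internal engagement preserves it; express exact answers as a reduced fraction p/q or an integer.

design class (target 1634/1377): fixed-axis compound train
target = 1634/1377 in lowest terms: an exact hit needs N1·N3 = k·1634 and N2·N4 = k·1377 for one integer k, every count in [12, 96]; additionally prefer no 1:1 stage (N1 ≠ N2, N3 ≠ N4)
k = 1: N1·N3 = 1634 = 19·86, N2·N4 = 1377 = 17·81
achieved = 19·86/(17·81) = 1634/1377; |achieved − target| = 0 ≤ 817/68850 ✓

N1=19 N2=17 N3=86 N4=81 achieved=1634/1377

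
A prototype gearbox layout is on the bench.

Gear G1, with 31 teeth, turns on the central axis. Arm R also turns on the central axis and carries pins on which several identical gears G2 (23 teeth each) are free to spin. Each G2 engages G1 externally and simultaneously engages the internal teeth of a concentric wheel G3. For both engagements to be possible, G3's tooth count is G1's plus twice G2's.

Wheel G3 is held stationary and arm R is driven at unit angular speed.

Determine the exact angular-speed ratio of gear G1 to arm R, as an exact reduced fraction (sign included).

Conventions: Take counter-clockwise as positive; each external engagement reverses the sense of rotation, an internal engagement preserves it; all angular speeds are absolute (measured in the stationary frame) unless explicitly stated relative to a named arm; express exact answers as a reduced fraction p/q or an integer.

recognized (axles ride arm R): planetary set, 31/23/77 teeth
ring teeth: 31 + 2·23 = 77
31(ω_sun−ω_arm) = −77(ω_ring−ω_arm),  ω_ring = 0, ω_arm = 1
ω_sun = 1 − (77/31)(0−1) = 108/31
ω_out/ω_in = 108/31

108/31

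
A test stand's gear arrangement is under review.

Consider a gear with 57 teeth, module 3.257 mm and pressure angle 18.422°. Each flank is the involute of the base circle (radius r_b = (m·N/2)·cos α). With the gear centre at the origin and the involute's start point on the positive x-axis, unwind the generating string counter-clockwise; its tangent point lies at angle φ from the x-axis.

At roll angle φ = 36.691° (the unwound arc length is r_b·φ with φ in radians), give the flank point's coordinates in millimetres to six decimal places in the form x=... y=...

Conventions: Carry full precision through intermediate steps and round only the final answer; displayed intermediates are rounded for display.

x=104.315758 y=7.397597

topology: single-mesh involute geometry — m = 3.257, N = 57
pitch radius r_p = m·N/2 = 3.257·57/2 = 92.824500
base radius r_b = r_p·cos α = 92.824500·cos 18.422° = 88.067684
roll angle φ = 36.691° = 0.64037876 rad
x = r_b·(cos φ + φ·sin φ) = 104.315758
y = r_b·(sin φ − φ·cos φ) = 7.397597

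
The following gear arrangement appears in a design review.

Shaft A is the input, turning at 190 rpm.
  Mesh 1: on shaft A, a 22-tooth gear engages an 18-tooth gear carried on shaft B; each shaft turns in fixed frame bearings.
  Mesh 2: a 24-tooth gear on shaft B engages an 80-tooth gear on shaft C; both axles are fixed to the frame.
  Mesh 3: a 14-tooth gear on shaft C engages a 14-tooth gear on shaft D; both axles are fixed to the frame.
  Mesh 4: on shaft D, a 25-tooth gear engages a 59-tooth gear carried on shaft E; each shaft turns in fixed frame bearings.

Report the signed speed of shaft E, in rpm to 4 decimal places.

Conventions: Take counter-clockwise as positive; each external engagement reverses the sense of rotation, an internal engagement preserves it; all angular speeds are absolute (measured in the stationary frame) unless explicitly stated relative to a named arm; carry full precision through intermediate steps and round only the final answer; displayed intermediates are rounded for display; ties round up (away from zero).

+29.5198 rpm

recognized (5 fixed axles, 4 meshes): fixed-axis compound train
mesh 1 [22T→18T]: ω = 190.0000×22/18 = 232.2222 rpm, sense flips to −
mesh 2 [24T→80T]: ω = 232.2222×24/80 = 69.6667 rpm, sense flips to +
mesh 3 [14T→14T]: ω = 69.6667×14/14 = 69.6667 rpm, sense flips to −
mesh 4 [25T→59T]: ω = 69.6667×25/59 = 29.5198 rpm, sense flips to +
signed output speed = +29.5198 rpm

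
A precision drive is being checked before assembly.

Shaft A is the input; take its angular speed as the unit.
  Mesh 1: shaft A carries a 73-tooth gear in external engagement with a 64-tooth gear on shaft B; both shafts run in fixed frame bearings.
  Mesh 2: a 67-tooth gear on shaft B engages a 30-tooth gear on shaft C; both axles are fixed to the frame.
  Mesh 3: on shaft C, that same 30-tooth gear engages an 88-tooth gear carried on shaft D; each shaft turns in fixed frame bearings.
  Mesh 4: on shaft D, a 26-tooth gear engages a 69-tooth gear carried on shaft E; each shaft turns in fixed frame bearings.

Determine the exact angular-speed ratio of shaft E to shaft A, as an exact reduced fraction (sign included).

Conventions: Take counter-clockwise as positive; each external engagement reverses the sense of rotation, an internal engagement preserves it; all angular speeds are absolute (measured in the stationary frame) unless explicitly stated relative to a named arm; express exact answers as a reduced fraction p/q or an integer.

class = fixed-axis compound train [4 meshes; 4 ratios multiply, 4 sense flips]
mesh 1 [73T→64T]: running ratio 73/64, sense −
mesh 2 [67T→30T]: running ratio 4891/1920, sense +
mesh 3 [30T→88T]: running ratio 4891/5632, sense −
mesh 4 [26T→69T]: running ratio 63583/194304, sense +
ω_out/ω_in = 63583/194304

63583/194304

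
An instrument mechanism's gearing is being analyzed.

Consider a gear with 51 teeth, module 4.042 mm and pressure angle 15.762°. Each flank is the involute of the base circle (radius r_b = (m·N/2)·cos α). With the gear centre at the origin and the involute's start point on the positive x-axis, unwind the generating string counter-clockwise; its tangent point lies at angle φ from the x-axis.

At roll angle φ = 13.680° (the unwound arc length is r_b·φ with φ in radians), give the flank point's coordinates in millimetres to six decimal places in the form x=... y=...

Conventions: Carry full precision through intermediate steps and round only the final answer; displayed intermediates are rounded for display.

x=101.982601 y=0.447489

class = single-mesh tooth geometry [base-circle involute, m = 4.042, 51T]
pitch radius r_p = m·N/2 = 4.042·51/2 = 103.071000
base radius r_b = r_p·cos α = 103.071000·cos 15.762° = 99.195362
roll angle φ = 13.680° = 0.23876104 rad
x = r_b·(cos φ + φ·sin φ) = 101.982601
y = r_b·(sin φ − φ·cos φ) = 0.447489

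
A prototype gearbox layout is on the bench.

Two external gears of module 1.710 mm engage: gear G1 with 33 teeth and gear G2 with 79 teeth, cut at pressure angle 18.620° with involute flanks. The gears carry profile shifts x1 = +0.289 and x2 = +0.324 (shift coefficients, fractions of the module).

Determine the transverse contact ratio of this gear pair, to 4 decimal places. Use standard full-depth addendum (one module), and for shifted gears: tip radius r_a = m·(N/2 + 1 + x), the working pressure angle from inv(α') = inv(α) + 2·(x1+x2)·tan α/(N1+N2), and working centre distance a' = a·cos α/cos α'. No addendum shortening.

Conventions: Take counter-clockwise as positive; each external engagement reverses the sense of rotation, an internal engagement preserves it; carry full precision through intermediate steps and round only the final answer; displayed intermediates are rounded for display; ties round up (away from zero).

class = single-mesh tooth geometry [involute pair 33T × 79T, m = 1.710]
base radii: r_b1 = 26.738143, r_b2 = 64.009493
tip radii: r_a1 = 30.419190, r_a2 = 69.809040
inv(α') = inv(18.620°) + 2·(+0.289+0.324)·tan α/(33+79) = 0.01563365  ⇒  α' = 20.31015°
a' = a·cos α / cos α' = 95.7600·cos 18.620°/cos 20.31015° = 96.763681
action lengths: √(r_a1²−r_b1²) = 14.505132, √(r_a2²−r_b2²) = 27.858336
base pitch p_b = π·m·cos α = 5.090930
CR = (14.505132 + 27.858336 − 96.763681·sin 20.31015°)/5.090930 = 1.723971
contact ratio ≈ 1.7240

1.7240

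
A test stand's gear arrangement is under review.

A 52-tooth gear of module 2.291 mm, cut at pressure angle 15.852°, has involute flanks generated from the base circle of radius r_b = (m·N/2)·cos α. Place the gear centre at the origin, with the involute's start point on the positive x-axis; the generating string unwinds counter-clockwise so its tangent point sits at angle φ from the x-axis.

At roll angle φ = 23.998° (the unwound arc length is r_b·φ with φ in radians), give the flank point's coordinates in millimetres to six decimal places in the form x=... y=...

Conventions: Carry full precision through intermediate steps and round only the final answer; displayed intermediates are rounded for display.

x=62.108583 y=1.378981

topology: single-mesh involute geometry — m = 2.291, N = 52
pitch radius r_p = m·N/2 = 2.291·52/2 = 59.566000
base radius r_b = r_p·cos α = 59.566000·cos 15.852° = 57.300734
roll angle φ = 23.998° = 0.41884411 rad
x = r_b·(cos φ + φ·sin φ) = 62.108583
y = r_b·(sin φ − φ·cos φ) = 1.378981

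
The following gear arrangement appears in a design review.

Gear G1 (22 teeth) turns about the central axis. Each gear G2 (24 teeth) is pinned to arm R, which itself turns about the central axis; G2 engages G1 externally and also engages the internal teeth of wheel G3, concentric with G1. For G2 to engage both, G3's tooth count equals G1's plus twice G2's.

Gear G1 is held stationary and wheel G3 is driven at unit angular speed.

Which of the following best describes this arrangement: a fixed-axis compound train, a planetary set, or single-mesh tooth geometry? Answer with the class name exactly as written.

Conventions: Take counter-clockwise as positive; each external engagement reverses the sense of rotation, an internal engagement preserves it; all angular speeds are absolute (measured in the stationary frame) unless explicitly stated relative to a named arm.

planetary set (22T centre, 24T on arm, 70T internal) — Willis relation
classification: planetary set

planetary set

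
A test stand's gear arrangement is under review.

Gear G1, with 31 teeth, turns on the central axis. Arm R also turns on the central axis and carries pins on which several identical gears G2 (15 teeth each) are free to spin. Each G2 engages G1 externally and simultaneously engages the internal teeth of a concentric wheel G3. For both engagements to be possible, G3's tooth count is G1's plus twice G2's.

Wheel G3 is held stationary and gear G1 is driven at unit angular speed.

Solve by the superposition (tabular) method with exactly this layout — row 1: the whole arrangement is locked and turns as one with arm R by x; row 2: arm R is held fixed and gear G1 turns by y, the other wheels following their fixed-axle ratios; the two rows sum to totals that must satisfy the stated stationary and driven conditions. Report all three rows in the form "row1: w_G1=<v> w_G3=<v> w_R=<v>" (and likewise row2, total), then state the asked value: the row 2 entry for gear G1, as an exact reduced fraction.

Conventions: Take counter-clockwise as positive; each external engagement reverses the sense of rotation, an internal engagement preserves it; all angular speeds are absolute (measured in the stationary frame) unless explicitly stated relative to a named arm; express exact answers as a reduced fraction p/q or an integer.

class = planetary set [G3 = 31+2·15 = 61; Willis about the carrier]
row 1 (train locked, turned with arm): all members turn x
row 2: sun turns y, ring = −(31/61)·y, arm 0
boundary: total ω_ring = x − (31/61)·y = 0 and total ω_sun = x + y = 1  ⇒  y = 61/92, x = 31/92
row 2 ring = −(31/61)·61/92 = -31/92
totals (row 1 + row 2): sun 31/92 + 61/92 = 1, ring 31/92 + (-31/92) = 0, arm 31/92 + 0 = 31/92
asked cell (row2, sun) = 61/92

row1: w_G1=31/92 w_G3=31/92 w_R=31/92
row2: w_G1=61/92 w_G3=-31/92 w_R=0
total: w_G1=1 w_G3=0 w_R=31/92
asked value: 61/92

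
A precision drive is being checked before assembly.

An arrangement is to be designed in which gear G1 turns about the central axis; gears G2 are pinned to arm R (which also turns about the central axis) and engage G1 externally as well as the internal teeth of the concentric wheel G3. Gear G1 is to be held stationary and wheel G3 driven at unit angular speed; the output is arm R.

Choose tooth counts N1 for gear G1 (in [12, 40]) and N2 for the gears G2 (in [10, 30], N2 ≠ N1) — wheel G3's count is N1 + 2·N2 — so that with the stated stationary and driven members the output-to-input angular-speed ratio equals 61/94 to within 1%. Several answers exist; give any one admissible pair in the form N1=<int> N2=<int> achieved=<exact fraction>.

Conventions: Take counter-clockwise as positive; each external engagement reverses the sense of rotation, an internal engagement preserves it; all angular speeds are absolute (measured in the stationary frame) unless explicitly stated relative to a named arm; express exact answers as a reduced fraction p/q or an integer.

N1=33 N2=14 achieved=61/94

design class (target 61/94): planetary set
Willis with ω_sun = 0: ω_arm/ω_ring = N3/(N1+N3); set equal to 61/94  ⇒  N3/N1 = (61/94)/(1 − 61/94) = 61/33
N3 = N1 + 2·N2  ⇒  N2/N1 = (N3/N1 − 1)/2 = (61/33 − 1)/2 = 14/33
smallest multiple with N1 ≥ 12 and N2 ≥ 10: k = 1  ⇒  N1 = 1·33 = 33, N2 = 1·14 = 14 (N1 ≤ 40, N2 ≤ 30, N2 ≠ N1 ✓), N3 = 33 + 2·14 = 61
check: N3/(N1+N3) with N1 = 33, N3 = 61 gives 61/94; |achieved − target| = 0 ≤ 61/9400 ✓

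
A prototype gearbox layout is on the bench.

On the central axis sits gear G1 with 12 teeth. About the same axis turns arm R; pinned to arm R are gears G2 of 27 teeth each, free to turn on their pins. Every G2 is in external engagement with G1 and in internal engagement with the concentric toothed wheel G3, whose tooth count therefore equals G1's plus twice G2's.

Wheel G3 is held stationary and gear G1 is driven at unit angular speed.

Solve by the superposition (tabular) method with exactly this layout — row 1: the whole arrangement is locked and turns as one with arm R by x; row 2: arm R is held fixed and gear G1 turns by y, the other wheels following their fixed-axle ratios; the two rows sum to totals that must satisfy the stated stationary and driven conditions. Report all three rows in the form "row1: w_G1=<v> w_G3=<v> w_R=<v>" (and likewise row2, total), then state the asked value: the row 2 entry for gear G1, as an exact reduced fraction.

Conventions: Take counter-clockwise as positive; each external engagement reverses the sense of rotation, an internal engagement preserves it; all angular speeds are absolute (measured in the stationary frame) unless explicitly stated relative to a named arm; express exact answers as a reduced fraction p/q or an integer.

row1: w_G1=2/13 w_G3=2/13 w_R=2/13
row2: w_G1=11/13 w_G3=-2/13 w_R=0
total: w_G1=1 w_G3=0 w_R=2/13
asked value: 11/13

planetary set (12T centre, 27T on arm, 66T internal) — Willis relation
superposition row 1 [locked train]: every member turns x
row 2 (arm held, sun turns y): ω_ring = −(12/66)·y, ω_arm = 0
boundary: total ω_ring = x − (12/66)·y = 0 and total ω_sun = x + y = 1  ⇒  y = 11/13, x = 2/13
row 2 ring = −(12/66)·11/13 = -2/13
totals (row 1 + row 2): sun 2/13 + 11/13 = 1, ring 2/13 + (-2/13) = 0, arm 2/13 + 0 = 2/13
asked cell (row2, sun) = 11/13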